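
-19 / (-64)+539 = 34515 / 64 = 539.30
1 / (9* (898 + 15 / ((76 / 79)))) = 76 / 624897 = 0.00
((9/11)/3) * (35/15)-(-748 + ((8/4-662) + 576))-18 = 8961/11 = 814.64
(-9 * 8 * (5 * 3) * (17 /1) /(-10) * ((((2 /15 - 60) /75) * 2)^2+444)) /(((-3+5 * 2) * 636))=1372538996 /7453125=184.16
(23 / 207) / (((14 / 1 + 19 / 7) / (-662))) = -4634 / 1053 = -4.40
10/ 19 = 0.53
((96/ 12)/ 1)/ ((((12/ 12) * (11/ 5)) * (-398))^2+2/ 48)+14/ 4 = 3220046287/ 920010482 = 3.50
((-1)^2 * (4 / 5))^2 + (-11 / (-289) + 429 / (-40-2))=-964589 / 101150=-9.54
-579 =-579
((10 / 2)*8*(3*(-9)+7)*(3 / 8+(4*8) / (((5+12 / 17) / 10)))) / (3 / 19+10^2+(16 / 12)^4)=-6742512900 / 15423679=-437.15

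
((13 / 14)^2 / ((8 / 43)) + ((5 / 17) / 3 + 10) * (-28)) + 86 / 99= -731625703 / 2638944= -277.24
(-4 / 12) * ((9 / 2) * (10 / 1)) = -15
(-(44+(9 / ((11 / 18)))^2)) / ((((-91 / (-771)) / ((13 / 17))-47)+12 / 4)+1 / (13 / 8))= 316406064 / 52428937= 6.03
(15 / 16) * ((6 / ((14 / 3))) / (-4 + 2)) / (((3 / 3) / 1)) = -135 / 224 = -0.60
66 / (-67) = -66 / 67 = -0.99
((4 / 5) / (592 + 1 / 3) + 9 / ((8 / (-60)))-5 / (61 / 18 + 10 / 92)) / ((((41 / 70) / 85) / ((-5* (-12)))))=-7914640680450 / 13187117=-600179.76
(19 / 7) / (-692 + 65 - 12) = -19 / 4473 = -0.00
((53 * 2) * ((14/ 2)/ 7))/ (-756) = -0.14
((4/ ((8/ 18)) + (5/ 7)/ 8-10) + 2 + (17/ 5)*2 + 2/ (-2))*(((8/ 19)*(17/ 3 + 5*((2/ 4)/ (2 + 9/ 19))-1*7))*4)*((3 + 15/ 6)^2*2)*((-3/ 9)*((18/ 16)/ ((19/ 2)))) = 3034317/ 339340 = 8.94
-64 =-64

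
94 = 94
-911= -911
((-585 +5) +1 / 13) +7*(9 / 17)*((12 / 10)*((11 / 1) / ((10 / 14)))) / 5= -15641997 / 27625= -566.23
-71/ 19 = -3.74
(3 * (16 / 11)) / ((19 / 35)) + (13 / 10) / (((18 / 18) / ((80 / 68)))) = 33994 / 3553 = 9.57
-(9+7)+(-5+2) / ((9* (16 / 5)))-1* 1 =-821 / 48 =-17.10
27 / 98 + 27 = 2673 / 98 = 27.28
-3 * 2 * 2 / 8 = -3 / 2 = -1.50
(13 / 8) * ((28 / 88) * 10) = 5.17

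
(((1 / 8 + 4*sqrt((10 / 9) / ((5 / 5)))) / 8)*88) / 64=0.75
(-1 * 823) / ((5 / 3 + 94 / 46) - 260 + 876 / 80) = 1135740 / 338569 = 3.35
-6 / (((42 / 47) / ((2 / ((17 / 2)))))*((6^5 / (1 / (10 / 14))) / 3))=-47 / 55080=-0.00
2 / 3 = 0.67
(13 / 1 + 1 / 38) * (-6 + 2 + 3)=-495 / 38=-13.03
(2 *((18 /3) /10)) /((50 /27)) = 81 /125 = 0.65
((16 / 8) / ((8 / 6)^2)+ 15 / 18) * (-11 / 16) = -1.35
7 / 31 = 0.23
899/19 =47.32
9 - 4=5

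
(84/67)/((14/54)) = 324/67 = 4.84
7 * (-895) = -6265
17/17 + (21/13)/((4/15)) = 367/52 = 7.06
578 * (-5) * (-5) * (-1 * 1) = -14450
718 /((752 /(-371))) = -133189 /376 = -354.23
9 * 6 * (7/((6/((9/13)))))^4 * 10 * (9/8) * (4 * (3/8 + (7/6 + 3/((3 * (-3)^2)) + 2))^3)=5896484673345/116985856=50403.40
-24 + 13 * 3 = 15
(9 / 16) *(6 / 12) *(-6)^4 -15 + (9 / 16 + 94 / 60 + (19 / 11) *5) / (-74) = 68249899 / 195360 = 349.35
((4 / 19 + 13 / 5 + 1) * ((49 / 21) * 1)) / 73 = 2534 / 20805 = 0.12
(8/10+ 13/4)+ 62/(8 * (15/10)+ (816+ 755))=4.09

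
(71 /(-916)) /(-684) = 71 /626544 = 0.00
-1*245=-245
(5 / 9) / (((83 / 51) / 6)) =170 / 83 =2.05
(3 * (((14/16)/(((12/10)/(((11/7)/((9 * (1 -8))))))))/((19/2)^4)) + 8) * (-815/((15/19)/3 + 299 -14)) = -10706121827/468414828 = -22.86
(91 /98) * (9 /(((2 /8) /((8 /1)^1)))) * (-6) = -11232 /7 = -1604.57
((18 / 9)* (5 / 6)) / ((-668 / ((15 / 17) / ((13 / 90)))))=-1125 / 73814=-0.02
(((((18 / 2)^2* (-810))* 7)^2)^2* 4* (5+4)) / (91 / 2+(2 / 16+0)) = 2562682448697563658816000 / 73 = 35105239023254296696109.59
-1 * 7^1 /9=-7 /9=-0.78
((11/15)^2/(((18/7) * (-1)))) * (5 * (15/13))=-847/702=-1.21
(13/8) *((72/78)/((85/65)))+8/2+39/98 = 5.55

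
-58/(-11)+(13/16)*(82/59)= 33239/5192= 6.40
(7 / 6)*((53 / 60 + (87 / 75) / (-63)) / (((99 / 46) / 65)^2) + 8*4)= 506904865 / 529254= 957.77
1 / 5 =0.20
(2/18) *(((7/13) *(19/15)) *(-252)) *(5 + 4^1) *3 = -33516/65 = -515.63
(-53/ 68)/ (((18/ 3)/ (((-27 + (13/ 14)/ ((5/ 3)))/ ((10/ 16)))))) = 32701/ 5950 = 5.50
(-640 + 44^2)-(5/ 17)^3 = 6367123/ 4913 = 1295.97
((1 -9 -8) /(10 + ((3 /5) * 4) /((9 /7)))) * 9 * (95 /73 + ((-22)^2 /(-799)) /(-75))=-412430904 /25955515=-15.89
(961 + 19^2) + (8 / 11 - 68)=13802 / 11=1254.73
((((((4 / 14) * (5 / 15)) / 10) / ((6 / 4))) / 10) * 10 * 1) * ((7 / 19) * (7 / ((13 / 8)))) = 112 / 11115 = 0.01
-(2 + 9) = -11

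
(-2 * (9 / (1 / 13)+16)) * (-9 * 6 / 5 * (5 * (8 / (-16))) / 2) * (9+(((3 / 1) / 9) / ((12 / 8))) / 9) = -32407.67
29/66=0.44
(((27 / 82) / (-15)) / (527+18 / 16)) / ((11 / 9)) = -324 / 9527375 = -0.00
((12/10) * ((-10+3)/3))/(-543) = 14/2715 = 0.01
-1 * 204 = -204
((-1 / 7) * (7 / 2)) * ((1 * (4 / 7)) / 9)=-2 / 63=-0.03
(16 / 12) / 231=4 / 693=0.01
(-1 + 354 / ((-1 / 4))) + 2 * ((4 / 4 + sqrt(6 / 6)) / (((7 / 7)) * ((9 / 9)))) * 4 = -1401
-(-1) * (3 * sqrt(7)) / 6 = sqrt(7) / 2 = 1.32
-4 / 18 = -2 / 9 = -0.22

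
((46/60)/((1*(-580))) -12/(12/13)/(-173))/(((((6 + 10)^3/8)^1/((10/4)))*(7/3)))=222221/1438474240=0.00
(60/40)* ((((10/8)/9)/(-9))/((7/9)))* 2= -5/84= -0.06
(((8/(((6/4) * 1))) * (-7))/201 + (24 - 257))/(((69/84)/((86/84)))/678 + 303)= -2732915396/3551145993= -0.77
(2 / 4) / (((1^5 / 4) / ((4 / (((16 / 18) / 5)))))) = 45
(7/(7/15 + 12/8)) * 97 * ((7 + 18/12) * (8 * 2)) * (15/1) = 41554800/59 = 704318.64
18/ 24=3/ 4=0.75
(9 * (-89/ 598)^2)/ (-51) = -23763/ 6079268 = -0.00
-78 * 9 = -702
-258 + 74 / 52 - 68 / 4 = -7113 / 26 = -273.58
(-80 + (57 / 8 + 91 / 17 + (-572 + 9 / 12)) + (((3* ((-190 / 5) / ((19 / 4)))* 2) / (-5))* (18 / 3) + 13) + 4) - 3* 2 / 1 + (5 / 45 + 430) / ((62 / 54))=-4122387 / 21080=-195.56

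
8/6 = 4/3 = 1.33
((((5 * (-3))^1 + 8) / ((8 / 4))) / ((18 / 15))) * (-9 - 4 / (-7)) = 295 / 12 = 24.58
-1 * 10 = -10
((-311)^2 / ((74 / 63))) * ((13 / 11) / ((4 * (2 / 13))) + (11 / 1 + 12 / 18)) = 7285702767 / 6512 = 1118811.85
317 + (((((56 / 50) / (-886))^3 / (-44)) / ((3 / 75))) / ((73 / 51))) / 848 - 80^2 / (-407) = 227750592332521032241 / 684501370408405000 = 332.72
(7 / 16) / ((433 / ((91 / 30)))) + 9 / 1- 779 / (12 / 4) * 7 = -375912643 / 207840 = -1808.66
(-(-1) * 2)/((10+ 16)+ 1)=2/27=0.07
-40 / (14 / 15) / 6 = -50 / 7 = -7.14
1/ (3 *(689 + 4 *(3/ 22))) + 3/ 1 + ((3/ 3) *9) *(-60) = -12219424/ 22755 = -537.00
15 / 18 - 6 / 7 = -1 / 42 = -0.02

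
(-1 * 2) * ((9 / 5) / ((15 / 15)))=-18 / 5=-3.60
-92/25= -3.68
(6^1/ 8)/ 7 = 3/ 28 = 0.11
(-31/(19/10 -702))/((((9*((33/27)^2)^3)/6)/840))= 92258157600/12402698561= 7.44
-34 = -34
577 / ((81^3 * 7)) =577 / 3720087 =0.00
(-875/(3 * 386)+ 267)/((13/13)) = 308311/1158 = 266.24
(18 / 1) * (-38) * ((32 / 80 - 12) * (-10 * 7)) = -555408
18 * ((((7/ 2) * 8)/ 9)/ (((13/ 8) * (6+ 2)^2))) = 7/ 13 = 0.54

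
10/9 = 1.11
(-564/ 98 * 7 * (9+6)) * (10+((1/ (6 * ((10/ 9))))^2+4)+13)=-4572207/ 280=-16329.31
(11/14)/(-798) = -11/11172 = -0.00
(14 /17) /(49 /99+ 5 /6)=2772 /4471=0.62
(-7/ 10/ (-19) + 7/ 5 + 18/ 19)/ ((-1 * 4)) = -453/ 760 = -0.60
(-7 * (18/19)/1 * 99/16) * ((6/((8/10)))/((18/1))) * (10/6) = -17325/608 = -28.50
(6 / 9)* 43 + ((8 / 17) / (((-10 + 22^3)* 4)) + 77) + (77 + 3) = 16788538 / 90423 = 185.67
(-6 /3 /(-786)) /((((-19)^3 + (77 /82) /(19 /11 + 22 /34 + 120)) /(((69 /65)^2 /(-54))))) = 0.00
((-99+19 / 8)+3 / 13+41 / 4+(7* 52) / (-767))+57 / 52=-524767 / 6136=-85.52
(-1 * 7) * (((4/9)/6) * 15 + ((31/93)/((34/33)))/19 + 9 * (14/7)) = -778477/5814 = -133.90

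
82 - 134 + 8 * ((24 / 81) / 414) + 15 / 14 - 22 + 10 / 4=-70.42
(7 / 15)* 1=7 / 15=0.47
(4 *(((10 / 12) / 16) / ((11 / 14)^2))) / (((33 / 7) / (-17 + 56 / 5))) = -9947 / 23958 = -0.42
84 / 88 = 21 / 22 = 0.95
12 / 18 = 2 / 3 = 0.67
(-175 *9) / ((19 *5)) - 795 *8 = -121155 / 19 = -6376.58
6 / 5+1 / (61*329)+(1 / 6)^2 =4435429 / 3612420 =1.23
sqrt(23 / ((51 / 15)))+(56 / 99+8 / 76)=1262 / 1881+sqrt(1955) / 17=3.27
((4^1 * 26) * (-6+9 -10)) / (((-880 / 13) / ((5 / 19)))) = 1183 / 418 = 2.83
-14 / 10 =-7 / 5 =-1.40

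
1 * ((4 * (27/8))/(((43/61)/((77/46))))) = 126819/3956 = 32.06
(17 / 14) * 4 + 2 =48 / 7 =6.86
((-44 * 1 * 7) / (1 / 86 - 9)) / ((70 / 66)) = 124872 / 3865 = 32.31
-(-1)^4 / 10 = -1 / 10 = -0.10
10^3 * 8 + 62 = 8062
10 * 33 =330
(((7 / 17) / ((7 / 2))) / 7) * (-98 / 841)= -28 / 14297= -0.00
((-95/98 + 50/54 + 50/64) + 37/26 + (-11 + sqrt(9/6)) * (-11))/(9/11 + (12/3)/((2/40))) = 745621789/489277152 - 121 * sqrt(6)/1778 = 1.36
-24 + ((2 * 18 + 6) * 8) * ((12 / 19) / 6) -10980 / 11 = -206244 / 209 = -986.81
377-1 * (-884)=1261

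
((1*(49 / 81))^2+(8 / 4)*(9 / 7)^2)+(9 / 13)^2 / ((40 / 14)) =4172479043 / 1086632820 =3.84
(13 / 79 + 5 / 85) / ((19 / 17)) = 300 / 1501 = 0.20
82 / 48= 41 / 24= 1.71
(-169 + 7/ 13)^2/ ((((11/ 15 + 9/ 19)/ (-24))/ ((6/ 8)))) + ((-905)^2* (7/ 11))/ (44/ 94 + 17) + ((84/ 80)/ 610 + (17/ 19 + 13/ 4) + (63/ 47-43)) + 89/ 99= -2531596482991446107921/ 6434944439437800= -393413.88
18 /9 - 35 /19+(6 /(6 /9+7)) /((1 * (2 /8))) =1437 /437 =3.29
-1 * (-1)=1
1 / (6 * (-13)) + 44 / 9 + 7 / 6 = 707 / 117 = 6.04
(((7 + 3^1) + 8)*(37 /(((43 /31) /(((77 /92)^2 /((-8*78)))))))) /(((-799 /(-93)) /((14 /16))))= -0.05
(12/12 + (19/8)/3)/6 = 43/144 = 0.30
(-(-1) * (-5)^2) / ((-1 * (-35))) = 5 / 7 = 0.71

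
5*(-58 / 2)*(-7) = 1015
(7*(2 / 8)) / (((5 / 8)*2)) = 7 / 5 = 1.40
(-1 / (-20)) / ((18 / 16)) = 2 / 45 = 0.04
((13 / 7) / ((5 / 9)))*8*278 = 260208 / 35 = 7434.51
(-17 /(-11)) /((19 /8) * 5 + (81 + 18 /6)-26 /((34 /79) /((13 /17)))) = 39304 /1263405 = 0.03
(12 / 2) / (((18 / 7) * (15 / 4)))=28 / 45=0.62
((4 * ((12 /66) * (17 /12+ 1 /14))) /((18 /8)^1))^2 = 0.23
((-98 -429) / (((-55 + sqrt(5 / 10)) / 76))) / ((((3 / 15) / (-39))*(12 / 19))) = -1360266050 / 6049 -12366055*sqrt(2) / 6049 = -227765.63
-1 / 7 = -0.14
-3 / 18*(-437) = 437 / 6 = 72.83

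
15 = 15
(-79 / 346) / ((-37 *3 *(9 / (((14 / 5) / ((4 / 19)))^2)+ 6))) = 1397431 / 4110747804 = 0.00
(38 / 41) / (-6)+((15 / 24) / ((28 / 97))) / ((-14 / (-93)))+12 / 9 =6002635 / 385728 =15.56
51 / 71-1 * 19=-1298 / 71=-18.28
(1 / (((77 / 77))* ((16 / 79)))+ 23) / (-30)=-149 / 160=-0.93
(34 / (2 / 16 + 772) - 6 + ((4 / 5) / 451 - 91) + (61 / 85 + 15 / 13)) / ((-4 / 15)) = 292696763731 / 820890356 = 356.56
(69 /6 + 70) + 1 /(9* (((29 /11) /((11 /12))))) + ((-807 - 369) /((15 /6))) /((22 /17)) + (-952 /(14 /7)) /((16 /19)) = -36484766 /43065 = -847.20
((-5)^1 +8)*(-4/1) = -12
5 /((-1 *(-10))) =1 /2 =0.50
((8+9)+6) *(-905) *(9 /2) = -187335 /2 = -93667.50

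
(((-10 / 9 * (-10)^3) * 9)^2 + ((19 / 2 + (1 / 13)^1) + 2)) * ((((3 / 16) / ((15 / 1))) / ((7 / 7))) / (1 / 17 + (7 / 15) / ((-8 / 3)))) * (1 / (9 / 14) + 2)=-117866680312 / 3081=-38255981.93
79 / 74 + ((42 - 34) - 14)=-365 / 74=-4.93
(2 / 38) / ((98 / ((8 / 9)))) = 4 / 8379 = 0.00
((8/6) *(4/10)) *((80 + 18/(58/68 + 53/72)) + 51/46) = 49.30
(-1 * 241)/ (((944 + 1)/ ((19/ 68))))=-4579/ 64260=-0.07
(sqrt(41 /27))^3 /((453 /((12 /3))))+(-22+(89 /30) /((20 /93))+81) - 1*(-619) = 164*sqrt(123) /110079+138359 /200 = 691.81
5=5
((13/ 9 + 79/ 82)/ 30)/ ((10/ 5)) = 1777/ 44280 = 0.04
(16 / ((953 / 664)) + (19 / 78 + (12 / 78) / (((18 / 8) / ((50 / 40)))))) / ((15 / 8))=10237588 / 1672515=6.12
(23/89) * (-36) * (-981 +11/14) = 5681322/623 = 9119.30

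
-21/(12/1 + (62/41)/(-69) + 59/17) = -144279/106139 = -1.36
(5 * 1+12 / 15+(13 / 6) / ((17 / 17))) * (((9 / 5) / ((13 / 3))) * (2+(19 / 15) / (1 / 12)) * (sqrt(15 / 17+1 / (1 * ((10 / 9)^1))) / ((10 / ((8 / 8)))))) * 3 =277479 * sqrt(51510) / 2762500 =22.80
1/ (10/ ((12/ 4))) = 3/ 10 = 0.30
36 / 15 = 12 / 5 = 2.40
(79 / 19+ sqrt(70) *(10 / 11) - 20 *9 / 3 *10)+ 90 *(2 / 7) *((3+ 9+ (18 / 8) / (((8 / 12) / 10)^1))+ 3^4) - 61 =10 *sqrt(70) / 11+ 346125 / 133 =2610.05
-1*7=-7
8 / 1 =8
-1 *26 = -26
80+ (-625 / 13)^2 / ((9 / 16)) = 6371680 / 1521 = 4189.14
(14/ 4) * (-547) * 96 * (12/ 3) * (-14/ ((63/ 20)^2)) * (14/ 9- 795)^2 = 1428155028838400/ 2187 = 653020132070.60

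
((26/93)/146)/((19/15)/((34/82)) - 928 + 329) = -1105/343899058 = -0.00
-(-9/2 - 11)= 31/2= 15.50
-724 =-724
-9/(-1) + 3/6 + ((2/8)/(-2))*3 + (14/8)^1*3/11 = 845/88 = 9.60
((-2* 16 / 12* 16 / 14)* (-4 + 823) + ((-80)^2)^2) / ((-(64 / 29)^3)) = -15608008829 / 4096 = -3810549.03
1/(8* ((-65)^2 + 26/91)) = 7/236616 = 0.00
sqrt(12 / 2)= 2.45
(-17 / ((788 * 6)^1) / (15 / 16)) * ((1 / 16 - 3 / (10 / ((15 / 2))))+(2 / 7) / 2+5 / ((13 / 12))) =-323 / 32760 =-0.01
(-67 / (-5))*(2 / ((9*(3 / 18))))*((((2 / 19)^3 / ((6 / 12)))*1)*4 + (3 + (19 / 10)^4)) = 73718876513 / 257212500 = 286.61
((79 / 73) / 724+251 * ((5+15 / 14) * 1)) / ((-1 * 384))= -563799263 / 142066176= -3.97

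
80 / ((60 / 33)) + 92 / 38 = 882 / 19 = 46.42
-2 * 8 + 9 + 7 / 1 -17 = -17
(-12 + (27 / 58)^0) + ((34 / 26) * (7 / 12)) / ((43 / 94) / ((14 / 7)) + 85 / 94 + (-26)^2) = -54606536 / 4964739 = -11.00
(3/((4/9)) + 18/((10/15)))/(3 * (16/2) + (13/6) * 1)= 405/314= 1.29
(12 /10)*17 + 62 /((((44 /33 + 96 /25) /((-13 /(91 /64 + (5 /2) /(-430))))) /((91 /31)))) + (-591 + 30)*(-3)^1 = 869691551 /630015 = 1380.43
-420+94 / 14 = -2893 / 7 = -413.29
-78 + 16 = -62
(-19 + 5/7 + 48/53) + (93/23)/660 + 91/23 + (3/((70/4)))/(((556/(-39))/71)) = -3723903427/260939140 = -14.27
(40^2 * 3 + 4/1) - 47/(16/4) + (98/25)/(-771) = 369482083/77100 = 4792.24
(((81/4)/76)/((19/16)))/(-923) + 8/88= 332312/3665233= 0.09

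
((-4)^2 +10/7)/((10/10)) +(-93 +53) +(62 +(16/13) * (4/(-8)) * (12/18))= 10652/273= 39.02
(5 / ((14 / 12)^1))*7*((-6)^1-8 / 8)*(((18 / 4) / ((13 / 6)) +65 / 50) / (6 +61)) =-9219 / 871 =-10.58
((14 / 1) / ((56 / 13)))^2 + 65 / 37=12.32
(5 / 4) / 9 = 5 / 36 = 0.14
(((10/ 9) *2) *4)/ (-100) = -0.09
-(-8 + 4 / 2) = 6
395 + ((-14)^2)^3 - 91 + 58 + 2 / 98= 368965003 / 49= 7529898.02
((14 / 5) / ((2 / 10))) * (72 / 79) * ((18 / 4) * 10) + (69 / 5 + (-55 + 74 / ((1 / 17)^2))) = 8657996 / 395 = 21918.98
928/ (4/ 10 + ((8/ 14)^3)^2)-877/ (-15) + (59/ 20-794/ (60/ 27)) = 1838.36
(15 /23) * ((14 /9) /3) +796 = 164842 /207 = 796.34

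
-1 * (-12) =12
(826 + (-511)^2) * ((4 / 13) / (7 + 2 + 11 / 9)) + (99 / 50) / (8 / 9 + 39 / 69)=1542906459 / 195650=7886.05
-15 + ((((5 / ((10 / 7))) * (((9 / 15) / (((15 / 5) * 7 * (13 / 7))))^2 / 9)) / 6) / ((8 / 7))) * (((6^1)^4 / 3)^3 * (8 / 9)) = 946.95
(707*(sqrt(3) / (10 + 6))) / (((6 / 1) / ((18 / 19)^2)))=19089*sqrt(3) / 2888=11.45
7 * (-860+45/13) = -77945/13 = -5995.77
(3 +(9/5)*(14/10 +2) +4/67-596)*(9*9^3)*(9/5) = -58040679276/8375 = -6930230.36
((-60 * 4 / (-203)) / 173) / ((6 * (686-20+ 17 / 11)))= 440 / 257878817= 0.00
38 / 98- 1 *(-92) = 4527 / 49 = 92.39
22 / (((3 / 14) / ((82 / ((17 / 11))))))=277816 / 51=5447.37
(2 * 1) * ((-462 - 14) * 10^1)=-9520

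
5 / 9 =0.56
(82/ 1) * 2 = 164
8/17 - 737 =-12521/17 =-736.53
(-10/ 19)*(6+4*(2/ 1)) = -140/ 19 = -7.37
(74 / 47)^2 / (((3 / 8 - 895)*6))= -21904 / 47429439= -0.00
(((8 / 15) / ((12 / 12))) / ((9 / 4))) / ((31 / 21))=224 / 1395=0.16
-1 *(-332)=332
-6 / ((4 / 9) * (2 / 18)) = -243 / 2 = -121.50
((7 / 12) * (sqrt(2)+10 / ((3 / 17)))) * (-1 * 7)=-4165 / 18-49 * sqrt(2) / 12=-237.16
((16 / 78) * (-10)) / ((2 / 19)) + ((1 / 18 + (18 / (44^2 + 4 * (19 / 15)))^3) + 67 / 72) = -834829542753461 / 45123317300763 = -18.50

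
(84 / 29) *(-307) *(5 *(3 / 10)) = -38682 / 29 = -1333.86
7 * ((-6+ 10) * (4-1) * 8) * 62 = 41664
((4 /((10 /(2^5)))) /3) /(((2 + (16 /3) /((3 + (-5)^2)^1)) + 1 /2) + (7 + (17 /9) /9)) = 24192 /56135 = 0.43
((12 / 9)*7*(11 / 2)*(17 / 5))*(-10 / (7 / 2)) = -1496 / 3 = -498.67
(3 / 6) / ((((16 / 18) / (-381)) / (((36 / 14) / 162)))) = -381 / 112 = -3.40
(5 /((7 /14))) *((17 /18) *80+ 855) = 83750 /9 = 9305.56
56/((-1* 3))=-56/3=-18.67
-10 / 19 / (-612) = 5 / 5814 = 0.00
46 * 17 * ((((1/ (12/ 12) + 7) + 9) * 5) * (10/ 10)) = 66470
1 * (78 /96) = 13 /16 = 0.81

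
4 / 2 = 2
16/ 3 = 5.33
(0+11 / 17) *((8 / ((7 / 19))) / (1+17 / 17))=836 / 119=7.03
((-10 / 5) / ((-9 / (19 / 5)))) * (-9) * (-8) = 304 / 5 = 60.80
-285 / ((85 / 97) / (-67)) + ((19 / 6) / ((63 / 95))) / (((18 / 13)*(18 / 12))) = 3781140163 / 173502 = 21793.06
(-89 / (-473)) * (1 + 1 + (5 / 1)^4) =117.98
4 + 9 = 13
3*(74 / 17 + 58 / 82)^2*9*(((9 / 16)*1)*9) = 27205687323 / 7772944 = 3500.05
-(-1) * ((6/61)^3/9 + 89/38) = 20202221/8625278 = 2.34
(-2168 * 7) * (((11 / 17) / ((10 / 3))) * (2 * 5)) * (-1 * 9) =4507272 / 17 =265133.65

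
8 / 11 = 0.73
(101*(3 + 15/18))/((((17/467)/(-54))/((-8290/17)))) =80939987010/289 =280069159.20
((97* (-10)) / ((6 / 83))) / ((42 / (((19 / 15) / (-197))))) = 152969 / 74466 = 2.05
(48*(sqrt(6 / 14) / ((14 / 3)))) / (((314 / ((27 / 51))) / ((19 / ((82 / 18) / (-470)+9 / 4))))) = 52079760*sqrt(21) / 2478692293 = 0.10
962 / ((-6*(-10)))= 481 / 30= 16.03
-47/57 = -0.82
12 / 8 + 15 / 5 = 4.50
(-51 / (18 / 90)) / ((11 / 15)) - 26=-4111 / 11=-373.73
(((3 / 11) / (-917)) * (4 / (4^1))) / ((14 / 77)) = -3 / 1834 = -0.00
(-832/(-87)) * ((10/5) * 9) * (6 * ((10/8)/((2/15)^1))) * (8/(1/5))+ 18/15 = 56160174/145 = 387311.54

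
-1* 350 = -350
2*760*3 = 4560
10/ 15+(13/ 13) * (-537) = -1609/ 3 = -536.33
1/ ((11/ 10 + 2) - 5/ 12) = 60/ 161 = 0.37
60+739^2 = 546181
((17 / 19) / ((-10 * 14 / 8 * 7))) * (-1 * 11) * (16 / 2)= 2992 / 4655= 0.64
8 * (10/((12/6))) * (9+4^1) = 520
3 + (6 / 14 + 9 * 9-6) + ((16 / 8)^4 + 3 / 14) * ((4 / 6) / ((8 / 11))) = 2239 / 24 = 93.29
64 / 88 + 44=492 / 11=44.73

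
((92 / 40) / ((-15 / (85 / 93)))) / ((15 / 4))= -782 / 20925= -0.04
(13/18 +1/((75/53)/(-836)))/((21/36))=-531046/525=-1011.52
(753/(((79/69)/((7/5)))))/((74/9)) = 3273291/29230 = 111.98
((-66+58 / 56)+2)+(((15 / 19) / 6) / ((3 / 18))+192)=69067 / 532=129.83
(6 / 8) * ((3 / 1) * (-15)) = -135 / 4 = -33.75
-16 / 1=-16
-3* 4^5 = -3072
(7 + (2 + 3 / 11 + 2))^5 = 29316250624 / 161051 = 182030.85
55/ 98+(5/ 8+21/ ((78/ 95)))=136385/ 5096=26.76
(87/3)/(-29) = -1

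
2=2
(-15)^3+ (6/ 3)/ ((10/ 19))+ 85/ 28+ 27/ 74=-17445201/ 5180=-3367.80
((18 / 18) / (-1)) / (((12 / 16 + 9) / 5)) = -20 / 39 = -0.51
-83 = -83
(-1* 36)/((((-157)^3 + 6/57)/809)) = 553356/73527965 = 0.01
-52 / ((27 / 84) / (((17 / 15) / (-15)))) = 24752 / 2025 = 12.22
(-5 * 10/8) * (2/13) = -25/26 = -0.96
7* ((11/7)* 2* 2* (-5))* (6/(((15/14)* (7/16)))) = -2816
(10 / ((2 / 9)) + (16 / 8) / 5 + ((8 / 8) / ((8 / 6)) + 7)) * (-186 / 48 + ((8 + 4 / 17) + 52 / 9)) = 13190767 / 24480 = 538.84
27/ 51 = 0.53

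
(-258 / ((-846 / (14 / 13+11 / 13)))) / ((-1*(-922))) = 0.00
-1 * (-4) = 4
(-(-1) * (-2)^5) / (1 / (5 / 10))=-16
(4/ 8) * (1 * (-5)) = -5/ 2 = -2.50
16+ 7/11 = 183/11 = 16.64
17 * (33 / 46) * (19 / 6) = 38.62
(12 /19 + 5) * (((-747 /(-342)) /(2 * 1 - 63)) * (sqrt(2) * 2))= -8881 * sqrt(2) /22021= -0.57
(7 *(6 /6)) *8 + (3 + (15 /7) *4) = 473 /7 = 67.57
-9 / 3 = -3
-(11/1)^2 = -121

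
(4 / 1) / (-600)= -1 / 150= -0.01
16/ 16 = 1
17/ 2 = 8.50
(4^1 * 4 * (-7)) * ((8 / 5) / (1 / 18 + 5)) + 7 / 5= -2213 / 65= -34.05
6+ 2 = 8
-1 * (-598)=598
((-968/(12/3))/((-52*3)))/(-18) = -121/1404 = -0.09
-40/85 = -8/17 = -0.47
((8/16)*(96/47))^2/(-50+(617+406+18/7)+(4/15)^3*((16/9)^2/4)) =4408992000/4123996562323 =0.00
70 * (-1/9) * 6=-140/3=-46.67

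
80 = 80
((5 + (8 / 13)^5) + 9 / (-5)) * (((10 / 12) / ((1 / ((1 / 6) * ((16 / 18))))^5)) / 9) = 3125518336 / 143846515622277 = 0.00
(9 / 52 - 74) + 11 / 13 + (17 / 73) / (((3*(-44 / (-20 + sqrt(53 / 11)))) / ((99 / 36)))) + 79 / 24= -528343 / 7592 - 17*sqrt(583) / 38544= -69.60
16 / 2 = 8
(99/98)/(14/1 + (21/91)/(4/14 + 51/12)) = 163449/2273404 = 0.07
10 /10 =1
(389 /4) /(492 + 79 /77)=29953 /151852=0.20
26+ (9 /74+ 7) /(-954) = 1834969 /70596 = 25.99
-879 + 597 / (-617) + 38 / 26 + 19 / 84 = -878.28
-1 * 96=-96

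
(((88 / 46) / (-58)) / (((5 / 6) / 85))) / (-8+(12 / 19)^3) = 3847899 / 8861762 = 0.43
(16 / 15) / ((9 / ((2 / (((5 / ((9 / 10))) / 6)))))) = 32 / 125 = 0.26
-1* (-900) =900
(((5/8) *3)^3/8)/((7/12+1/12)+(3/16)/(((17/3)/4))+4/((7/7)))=172125/1002496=0.17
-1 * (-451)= 451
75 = 75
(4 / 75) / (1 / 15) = 4 / 5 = 0.80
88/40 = 2.20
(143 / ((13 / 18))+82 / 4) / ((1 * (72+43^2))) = 437 / 3842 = 0.11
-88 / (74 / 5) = -220 / 37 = -5.95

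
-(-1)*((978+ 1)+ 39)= 1018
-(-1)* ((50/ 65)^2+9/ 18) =369/ 338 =1.09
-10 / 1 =-10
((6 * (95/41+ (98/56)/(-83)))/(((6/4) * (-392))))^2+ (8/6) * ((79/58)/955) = 362313005532773/147849090209136960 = 0.00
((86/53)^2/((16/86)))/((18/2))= 1.57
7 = 7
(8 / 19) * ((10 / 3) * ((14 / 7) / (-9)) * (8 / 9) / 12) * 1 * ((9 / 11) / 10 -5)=17312 / 152361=0.11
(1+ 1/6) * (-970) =-3395/3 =-1131.67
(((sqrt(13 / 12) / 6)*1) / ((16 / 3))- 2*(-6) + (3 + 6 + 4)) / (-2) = -25 / 2- sqrt(39) / 384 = -12.52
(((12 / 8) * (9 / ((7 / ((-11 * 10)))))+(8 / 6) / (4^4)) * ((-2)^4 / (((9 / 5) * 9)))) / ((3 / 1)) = -1425565 / 20412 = -69.84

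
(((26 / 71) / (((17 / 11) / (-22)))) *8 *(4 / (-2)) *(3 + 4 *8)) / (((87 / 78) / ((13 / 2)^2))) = 110578.71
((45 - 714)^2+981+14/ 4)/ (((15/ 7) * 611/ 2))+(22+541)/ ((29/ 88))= 48936941/ 20445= 2393.59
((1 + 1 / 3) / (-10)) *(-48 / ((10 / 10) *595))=32 / 2975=0.01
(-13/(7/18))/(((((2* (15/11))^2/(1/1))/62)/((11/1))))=-536393/175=-3065.10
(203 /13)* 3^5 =49329 /13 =3794.54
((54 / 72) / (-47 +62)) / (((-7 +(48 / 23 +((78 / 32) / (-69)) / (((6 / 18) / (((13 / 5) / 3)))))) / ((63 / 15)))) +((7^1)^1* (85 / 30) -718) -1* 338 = -286273357 / 276270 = -1036.21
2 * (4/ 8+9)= 19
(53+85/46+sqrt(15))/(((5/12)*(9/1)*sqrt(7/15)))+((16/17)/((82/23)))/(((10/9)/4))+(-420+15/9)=-4363739/10455+4*sqrt(7)/7+1682*sqrt(105)/805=-394.46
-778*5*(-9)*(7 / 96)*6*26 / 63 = 25285 / 4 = 6321.25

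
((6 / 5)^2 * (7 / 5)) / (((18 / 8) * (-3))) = -112 / 375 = -0.30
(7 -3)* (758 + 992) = 7000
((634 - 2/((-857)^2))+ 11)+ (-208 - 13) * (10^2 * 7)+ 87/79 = -8938433818000/58021471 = -154053.90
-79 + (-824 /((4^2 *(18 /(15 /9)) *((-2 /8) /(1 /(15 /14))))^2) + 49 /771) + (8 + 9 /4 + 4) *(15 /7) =-2303300731 /47212956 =-48.79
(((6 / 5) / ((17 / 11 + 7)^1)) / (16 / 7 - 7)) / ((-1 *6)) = 7 / 1410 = 0.00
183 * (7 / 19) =1281 / 19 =67.42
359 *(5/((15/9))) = 1077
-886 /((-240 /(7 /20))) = 3101 /2400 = 1.29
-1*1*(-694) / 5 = 694 / 5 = 138.80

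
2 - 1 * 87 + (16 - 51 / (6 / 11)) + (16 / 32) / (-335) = -54438 / 335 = -162.50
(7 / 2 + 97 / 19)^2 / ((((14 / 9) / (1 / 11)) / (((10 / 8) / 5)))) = 962361 / 889504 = 1.08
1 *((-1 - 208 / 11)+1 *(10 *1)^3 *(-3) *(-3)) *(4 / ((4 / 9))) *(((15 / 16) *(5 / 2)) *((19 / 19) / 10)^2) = 2667087 / 1408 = 1894.24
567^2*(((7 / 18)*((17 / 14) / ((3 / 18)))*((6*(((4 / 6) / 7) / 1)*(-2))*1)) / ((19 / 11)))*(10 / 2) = -57255660 / 19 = -3013455.79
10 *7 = 70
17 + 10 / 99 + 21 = 3772 / 99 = 38.10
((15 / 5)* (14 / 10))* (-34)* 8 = -1142.40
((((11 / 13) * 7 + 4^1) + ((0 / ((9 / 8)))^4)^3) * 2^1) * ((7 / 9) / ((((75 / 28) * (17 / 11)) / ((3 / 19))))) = 185416 / 314925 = 0.59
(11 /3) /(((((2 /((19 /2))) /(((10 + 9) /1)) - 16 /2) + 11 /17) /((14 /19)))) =-49742 /135171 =-0.37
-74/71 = -1.04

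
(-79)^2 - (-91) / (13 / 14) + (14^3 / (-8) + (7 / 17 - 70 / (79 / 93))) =7942511 / 1343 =5914.01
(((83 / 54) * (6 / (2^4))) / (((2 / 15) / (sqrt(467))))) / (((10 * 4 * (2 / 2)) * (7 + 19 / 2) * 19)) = 83 * sqrt(467) / 240768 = 0.01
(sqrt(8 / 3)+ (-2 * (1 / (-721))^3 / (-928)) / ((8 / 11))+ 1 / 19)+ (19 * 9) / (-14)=-321484479471889 / 26434272500608+ 2 * sqrt(6) / 3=-10.53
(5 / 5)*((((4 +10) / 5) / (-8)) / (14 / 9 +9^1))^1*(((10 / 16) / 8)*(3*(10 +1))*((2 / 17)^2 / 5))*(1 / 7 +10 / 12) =-4059 / 17571200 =-0.00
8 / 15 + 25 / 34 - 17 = -8023 / 510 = -15.73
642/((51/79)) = 16906/17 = 994.47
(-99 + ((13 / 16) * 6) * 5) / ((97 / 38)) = -11343 / 388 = -29.23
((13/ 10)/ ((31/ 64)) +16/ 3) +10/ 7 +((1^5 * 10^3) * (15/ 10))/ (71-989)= 1296796/ 166005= 7.81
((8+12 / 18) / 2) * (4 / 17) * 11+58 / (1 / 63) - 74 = 183152 / 51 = 3591.22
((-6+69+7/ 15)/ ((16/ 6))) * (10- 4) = 714/ 5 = 142.80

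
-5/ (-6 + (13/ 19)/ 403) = 2945/ 3533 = 0.83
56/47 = 1.19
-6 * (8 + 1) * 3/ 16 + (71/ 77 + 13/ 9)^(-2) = -26751951/ 2689600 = -9.95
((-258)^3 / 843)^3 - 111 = -187591687222665648615 / 22188041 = -8454630457130.74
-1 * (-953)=953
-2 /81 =-0.02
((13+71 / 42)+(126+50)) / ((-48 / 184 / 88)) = -64326.25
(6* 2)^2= 144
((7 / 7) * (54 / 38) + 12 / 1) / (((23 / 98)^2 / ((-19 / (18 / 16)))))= -6530720 / 1587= -4115.14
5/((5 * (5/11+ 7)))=11/82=0.13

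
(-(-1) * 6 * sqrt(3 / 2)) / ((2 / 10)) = 15 * sqrt(6) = 36.74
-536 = -536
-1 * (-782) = 782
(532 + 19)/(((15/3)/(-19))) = -10469/5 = -2093.80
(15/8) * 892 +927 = 5199/2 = 2599.50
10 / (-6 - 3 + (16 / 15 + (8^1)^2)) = 150 / 841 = 0.18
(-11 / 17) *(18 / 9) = -22 / 17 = -1.29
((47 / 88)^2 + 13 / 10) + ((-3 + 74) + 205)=10748101 / 38720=277.59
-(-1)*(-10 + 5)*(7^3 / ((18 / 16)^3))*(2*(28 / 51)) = -49172480 / 37179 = -1322.59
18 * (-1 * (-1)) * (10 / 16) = 45 / 4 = 11.25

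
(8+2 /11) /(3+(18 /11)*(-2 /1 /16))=120 /41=2.93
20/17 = 1.18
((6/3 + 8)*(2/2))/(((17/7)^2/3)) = 1470/289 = 5.09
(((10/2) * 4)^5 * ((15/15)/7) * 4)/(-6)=-6400000/21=-304761.90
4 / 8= 1 / 2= 0.50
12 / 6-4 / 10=1.60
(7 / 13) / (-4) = -7 / 52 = -0.13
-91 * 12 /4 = -273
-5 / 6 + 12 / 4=13 / 6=2.17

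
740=740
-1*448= -448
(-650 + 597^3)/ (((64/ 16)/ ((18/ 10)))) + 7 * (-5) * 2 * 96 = 1914845307/ 20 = 95742265.35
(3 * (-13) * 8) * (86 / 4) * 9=-60372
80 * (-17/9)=-1360/9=-151.11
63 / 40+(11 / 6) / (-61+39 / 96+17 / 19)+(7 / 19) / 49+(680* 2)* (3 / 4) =591785085649 / 579300120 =1021.55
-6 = -6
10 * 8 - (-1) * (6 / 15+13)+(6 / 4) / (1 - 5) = 3721 / 40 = 93.02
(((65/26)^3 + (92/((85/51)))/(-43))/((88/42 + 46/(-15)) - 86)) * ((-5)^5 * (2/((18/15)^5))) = 414.18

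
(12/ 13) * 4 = 48/ 13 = 3.69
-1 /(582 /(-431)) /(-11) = -431 /6402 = -0.07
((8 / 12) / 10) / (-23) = -1 / 345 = -0.00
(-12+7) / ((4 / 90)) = -225 / 2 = -112.50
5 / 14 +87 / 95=1693 / 1330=1.27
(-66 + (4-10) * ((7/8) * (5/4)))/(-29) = 1161/464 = 2.50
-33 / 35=-0.94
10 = 10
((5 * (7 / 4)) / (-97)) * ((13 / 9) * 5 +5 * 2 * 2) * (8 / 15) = -3430 / 2619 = -1.31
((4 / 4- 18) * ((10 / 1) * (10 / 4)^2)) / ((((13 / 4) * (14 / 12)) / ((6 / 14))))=-76500 / 637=-120.09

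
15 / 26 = 0.58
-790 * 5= -3950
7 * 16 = 112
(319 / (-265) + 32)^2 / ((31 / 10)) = 133203842 / 435395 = 305.94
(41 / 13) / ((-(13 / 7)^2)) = -2009 / 2197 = -0.91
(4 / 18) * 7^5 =33614 / 9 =3734.89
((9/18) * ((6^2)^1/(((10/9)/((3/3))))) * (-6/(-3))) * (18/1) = 2916/5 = 583.20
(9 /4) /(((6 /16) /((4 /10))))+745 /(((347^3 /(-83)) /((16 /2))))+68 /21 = 24682957016 /4387101915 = 5.63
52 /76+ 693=13180 /19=693.68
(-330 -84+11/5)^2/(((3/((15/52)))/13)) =4239481/20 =211974.05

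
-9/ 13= -0.69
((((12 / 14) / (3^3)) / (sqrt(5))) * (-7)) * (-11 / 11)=2 * sqrt(5) / 45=0.10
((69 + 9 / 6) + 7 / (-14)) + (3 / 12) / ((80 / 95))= 70.30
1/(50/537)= 537/50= 10.74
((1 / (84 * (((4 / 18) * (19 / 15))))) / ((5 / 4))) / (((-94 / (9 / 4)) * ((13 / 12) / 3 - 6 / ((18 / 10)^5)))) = -1594323 / 85788724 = -0.02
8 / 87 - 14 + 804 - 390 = 34808 / 87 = 400.09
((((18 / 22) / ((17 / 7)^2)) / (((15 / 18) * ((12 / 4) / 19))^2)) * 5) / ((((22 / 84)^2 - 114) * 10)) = -561661128 / 15972488125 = -0.04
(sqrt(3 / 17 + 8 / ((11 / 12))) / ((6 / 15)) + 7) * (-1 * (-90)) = 630 + 675 * sqrt(34595) / 187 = 1301.38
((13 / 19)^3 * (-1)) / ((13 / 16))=-2704 / 6859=-0.39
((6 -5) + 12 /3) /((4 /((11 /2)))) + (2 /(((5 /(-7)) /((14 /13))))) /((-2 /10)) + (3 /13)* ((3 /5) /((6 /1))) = 879 /40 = 21.98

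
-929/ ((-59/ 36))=33444/ 59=566.85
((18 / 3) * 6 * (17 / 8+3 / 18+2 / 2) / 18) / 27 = 79 / 324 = 0.24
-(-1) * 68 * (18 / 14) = 612 / 7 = 87.43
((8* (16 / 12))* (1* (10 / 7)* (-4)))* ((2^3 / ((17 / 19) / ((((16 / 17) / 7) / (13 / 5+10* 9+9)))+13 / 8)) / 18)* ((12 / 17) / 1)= -15564800 / 551647467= -0.03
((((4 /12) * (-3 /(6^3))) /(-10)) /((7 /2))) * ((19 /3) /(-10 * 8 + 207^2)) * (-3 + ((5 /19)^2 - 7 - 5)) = -77 /263285964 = -0.00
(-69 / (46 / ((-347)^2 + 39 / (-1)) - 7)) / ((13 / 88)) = 15226805 / 228189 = 66.73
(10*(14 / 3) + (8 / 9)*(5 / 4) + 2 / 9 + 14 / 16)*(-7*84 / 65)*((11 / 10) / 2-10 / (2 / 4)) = 22358553 / 2600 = 8599.44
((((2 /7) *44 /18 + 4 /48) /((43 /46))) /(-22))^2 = 20529961 /14207686416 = 0.00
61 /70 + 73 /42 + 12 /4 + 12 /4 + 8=1744 /105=16.61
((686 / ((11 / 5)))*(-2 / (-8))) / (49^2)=5 / 154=0.03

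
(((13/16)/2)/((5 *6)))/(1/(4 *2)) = 13/120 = 0.11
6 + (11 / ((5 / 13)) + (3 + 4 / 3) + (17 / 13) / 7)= 53399 / 1365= 39.12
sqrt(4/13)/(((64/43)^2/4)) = 1849 * sqrt(13)/6656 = 1.00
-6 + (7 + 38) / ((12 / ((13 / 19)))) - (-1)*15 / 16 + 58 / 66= -16231 / 10032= -1.62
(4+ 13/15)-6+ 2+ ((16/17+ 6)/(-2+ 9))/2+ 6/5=4574/1785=2.56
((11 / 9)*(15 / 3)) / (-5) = -11 / 9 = -1.22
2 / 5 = 0.40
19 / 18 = 1.06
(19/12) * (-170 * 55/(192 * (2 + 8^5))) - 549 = -4145081957/7550208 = -549.00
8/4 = 2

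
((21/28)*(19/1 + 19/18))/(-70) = -361/1680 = -0.21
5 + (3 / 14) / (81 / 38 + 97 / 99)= 415318 / 81935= 5.07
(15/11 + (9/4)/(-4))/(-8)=-141/1408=-0.10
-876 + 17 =-859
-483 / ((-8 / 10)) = 2415 / 4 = 603.75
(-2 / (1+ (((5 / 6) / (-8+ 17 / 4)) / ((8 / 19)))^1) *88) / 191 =-6336 / 3247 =-1.95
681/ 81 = 8.41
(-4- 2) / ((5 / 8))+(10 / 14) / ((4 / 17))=-919 / 140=-6.56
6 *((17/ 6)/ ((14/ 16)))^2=9248/ 147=62.91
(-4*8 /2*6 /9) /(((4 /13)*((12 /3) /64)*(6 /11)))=-9152 /9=-1016.89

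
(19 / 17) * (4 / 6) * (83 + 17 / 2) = 1159 / 17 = 68.18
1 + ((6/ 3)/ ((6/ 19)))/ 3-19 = -143/ 9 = -15.89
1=1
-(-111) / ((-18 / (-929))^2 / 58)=926042993 / 54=17148944.31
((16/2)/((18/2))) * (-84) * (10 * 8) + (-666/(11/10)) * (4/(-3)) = -170480/33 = -5166.06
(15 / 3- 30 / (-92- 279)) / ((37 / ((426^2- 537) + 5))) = 341079440 / 13727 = 24847.34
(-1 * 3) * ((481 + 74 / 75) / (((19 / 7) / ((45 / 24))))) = -759129 / 760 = -998.85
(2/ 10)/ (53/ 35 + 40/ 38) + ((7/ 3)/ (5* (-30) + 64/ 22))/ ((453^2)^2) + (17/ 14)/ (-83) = 2138200779997714115/ 33787105132578900543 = 0.06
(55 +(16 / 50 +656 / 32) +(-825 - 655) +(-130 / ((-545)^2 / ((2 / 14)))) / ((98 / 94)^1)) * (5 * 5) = -286114535467 / 8150366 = -35104.50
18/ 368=9/ 184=0.05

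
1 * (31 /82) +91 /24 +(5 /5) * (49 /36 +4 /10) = 87539 /14760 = 5.93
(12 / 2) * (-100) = -600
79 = 79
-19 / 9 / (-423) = 19 / 3807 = 0.00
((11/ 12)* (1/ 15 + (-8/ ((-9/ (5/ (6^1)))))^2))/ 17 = 24673/ 743580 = 0.03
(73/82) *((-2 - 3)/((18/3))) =-365/492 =-0.74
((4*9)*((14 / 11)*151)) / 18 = 4228 / 11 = 384.36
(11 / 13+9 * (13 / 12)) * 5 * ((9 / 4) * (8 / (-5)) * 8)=-19836 / 13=-1525.85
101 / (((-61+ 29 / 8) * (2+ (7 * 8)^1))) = -404 / 13311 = -0.03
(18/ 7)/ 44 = 9/ 154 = 0.06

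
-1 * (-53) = 53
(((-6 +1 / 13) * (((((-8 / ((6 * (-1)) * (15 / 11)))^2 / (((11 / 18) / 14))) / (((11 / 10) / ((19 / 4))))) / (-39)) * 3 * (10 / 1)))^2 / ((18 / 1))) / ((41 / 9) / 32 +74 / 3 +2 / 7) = 48113029414912 / 117039293631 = 411.08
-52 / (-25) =52 / 25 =2.08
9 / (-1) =-9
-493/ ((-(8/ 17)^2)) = 2226.20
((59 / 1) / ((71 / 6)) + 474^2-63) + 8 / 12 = 47843773 / 213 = 224618.65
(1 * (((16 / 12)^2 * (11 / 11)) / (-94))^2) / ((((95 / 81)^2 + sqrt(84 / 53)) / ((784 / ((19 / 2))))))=204635289600 / 1548417461249 - 106662334464 * sqrt(1113) / 29419931763731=0.01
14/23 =0.61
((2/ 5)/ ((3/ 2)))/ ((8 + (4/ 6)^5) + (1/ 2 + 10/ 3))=648/ 29075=0.02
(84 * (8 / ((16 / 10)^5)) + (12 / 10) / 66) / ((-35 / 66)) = -10831197 / 89600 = -120.88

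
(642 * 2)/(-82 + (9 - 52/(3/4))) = -3852/427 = -9.02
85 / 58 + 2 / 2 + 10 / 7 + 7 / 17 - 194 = -1309269 / 6902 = -189.69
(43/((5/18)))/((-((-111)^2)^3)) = -86/1039119195645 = -0.00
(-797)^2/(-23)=-27617.78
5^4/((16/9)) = 5625/16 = 351.56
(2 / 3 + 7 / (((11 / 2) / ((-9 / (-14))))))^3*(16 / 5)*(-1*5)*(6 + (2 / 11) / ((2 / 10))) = -143061184 / 395307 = -361.90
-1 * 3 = -3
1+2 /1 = 3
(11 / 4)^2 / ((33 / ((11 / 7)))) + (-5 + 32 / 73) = -103055 / 24528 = -4.20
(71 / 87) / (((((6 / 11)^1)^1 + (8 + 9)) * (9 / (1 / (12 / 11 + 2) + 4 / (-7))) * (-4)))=46079 / 143865288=0.00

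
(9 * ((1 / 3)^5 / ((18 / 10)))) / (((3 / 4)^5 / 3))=5120 / 19683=0.26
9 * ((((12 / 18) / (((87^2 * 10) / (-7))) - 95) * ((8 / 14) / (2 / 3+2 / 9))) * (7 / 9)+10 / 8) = -21003989 / 50460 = -416.25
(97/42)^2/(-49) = -9409/86436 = -0.11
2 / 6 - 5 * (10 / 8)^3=-1811 / 192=-9.43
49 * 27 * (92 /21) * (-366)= -2121336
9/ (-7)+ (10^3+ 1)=6998/ 7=999.71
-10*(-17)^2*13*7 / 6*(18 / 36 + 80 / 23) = -8021195 / 46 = -174373.80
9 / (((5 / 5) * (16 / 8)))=9 / 2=4.50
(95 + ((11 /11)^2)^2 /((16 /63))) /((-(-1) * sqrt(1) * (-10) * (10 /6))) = -4749 /800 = -5.94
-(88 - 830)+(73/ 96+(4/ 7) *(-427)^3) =-4270803191/ 96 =-44487533.24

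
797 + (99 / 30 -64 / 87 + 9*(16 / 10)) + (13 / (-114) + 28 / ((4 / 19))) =946.85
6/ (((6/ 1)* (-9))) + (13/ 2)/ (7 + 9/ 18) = 0.76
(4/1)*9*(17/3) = 204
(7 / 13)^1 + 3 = 3.54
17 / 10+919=9207 / 10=920.70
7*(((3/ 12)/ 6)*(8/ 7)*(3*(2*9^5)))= 118098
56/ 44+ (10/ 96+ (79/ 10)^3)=32631449/ 66000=494.42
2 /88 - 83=-3651 /44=-82.98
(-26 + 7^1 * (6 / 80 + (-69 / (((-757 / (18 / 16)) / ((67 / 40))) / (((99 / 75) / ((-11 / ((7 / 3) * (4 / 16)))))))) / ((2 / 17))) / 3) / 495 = -1262722477 / 23981760000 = -0.05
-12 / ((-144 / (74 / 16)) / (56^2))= 3626 / 3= 1208.67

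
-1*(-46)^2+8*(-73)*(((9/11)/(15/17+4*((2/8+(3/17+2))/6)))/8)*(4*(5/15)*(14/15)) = -590076/275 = -2145.73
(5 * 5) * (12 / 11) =27.27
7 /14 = 1 /2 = 0.50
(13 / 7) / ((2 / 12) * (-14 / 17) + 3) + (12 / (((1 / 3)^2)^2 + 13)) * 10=5316321 / 538594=9.87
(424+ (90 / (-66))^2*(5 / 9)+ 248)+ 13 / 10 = 815943 / 1210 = 674.33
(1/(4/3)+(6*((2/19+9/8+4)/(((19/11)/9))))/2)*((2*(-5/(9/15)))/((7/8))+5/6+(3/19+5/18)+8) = -929693035/1152312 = -806.81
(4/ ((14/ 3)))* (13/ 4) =39/ 14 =2.79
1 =1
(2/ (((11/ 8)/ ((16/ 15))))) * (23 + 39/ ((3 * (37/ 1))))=73728/ 2035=36.23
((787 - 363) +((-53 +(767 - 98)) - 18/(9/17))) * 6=6036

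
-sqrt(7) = -2.65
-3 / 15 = -1 / 5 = -0.20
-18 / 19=-0.95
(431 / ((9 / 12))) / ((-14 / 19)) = -16378 / 21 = -779.90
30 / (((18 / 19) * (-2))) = -95 / 6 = -15.83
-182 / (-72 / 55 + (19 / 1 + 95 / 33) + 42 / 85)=-255255 / 29542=-8.64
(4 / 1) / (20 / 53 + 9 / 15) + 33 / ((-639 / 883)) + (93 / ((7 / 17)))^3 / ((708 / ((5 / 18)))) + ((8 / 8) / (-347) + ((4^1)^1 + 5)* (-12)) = 1935107816348561 / 442738124472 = 4370.77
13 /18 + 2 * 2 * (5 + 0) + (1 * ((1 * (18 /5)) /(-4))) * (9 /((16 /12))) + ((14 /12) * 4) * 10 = 22073 /360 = 61.31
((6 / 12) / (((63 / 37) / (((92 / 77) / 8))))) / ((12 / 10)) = 4255 / 116424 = 0.04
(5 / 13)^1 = 5 / 13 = 0.38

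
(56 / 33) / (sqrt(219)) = 56 * sqrt(219) / 7227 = 0.11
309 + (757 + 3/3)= 1067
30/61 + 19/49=2629/2989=0.88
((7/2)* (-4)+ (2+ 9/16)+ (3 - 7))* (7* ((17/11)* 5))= -835.03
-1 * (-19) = 19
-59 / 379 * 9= -1.40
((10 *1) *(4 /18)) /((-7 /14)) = -40 /9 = -4.44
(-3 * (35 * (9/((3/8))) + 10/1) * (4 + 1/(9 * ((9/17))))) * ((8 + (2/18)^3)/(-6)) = 14316.03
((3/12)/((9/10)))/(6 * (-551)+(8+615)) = -5/48294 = -0.00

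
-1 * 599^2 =-358801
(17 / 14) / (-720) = -17 / 10080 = -0.00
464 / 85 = 5.46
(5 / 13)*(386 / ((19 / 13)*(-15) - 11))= -965 / 214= -4.51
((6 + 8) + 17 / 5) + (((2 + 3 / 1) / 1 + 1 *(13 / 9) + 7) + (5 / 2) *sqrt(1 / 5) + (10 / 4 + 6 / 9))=sqrt(5) / 2 + 3061 / 90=35.13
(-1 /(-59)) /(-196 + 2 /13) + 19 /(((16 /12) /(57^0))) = 4281073 /300428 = 14.25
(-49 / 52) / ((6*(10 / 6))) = -49 / 520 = -0.09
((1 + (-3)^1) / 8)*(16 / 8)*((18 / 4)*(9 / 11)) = -81 / 44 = -1.84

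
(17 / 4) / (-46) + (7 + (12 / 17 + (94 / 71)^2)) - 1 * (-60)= 1093785303 / 15768248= 69.37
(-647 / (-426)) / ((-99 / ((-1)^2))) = -647 / 42174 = -0.02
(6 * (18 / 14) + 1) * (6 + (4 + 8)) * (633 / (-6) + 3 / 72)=-463173 / 28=-16541.89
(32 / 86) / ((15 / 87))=464 / 215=2.16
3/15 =1/5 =0.20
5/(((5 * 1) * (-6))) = -1/6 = -0.17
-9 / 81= -1 / 9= -0.11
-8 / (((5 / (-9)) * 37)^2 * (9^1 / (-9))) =648 / 34225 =0.02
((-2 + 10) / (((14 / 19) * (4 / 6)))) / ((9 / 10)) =380 / 21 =18.10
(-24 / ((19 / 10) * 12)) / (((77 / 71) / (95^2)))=-674500 / 77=-8759.74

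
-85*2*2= -340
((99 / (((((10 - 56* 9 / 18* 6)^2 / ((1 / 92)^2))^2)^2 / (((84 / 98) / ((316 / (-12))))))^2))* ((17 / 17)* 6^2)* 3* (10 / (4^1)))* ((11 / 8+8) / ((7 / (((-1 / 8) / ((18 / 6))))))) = -27064125 / 68038842778511780272459535816497277596290302156880175240603761546880876544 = -0.00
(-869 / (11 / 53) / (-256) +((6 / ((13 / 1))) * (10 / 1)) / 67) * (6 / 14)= 10986711 / 1560832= 7.04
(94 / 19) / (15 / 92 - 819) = -8648 / 1431327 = -0.01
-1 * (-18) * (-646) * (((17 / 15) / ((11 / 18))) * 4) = -4744224 / 55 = -86258.62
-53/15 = -3.53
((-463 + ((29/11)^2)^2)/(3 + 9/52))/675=-105239368/543547125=-0.19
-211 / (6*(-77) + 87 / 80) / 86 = 8440 / 1585539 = 0.01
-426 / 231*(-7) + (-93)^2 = 95281 / 11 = 8661.91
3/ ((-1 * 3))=-1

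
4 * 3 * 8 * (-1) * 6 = -576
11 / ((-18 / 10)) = -55 / 9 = -6.11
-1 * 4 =-4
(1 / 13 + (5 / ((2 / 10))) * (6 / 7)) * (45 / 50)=19.35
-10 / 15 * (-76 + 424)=-232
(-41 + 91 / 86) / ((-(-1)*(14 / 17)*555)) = -3893 / 44548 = -0.09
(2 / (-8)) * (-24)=6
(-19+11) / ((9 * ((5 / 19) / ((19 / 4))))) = -722 / 45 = -16.04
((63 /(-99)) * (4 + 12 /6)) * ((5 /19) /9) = -70 /627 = -0.11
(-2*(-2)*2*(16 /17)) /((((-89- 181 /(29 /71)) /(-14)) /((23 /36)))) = 0.13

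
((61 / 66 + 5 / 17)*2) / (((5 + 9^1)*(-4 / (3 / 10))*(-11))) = 0.00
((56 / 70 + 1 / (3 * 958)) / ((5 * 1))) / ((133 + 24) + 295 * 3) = 11501 / 74867700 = 0.00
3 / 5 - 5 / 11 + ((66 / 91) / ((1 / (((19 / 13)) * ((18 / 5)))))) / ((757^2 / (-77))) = 772031036 / 5326490455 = 0.14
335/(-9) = -335/9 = -37.22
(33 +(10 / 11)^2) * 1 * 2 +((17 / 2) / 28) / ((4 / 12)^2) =476929 / 6776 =70.39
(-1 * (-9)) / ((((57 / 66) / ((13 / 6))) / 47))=1061.21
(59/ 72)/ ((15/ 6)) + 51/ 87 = 4771/ 5220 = 0.91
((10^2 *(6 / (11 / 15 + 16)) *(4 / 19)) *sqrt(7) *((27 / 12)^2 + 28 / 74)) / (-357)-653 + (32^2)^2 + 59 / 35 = 36677364 / 35-2415750 *sqrt(7) / 20997907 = 1047924.38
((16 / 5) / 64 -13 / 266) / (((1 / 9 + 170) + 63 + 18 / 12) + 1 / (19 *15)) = 27 / 5616674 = 0.00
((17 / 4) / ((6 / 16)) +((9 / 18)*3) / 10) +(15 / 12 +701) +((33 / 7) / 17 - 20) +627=1321.01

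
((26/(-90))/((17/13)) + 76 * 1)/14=57971/10710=5.41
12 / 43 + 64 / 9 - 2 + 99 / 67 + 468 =12312847 / 25929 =474.87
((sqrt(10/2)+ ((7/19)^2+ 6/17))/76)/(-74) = -sqrt(5)/5624 -2999/34514488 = -0.00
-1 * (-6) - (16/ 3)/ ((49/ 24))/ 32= 290/ 49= 5.92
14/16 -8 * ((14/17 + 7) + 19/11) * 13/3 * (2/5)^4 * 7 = -163972249/2805000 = -58.46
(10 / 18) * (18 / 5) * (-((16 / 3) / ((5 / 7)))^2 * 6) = -50176 / 75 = -669.01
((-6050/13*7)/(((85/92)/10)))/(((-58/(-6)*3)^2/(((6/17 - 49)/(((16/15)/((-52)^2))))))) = 1256641386000/243049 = 5170321.15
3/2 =1.50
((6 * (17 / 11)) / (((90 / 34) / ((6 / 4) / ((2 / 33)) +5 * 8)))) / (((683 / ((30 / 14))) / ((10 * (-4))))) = -28.47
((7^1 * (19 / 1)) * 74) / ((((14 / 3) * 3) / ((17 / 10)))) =11951 / 10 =1195.10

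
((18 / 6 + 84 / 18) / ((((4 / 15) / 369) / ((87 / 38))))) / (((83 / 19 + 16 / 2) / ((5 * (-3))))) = -11075535 / 376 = -29456.21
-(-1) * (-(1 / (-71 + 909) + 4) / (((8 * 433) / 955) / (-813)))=2603319495 / 2902832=896.82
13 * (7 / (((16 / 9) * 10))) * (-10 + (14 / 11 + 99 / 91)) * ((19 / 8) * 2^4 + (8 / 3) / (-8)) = -2592333 / 1760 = -1472.92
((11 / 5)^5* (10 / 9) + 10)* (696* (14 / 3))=1228887296 / 5625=218468.85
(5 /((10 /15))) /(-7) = -15 /14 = -1.07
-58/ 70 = -29/ 35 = -0.83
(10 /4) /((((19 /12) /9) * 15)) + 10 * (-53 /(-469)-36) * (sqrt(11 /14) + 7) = -3196684 /1273-84155 * sqrt(154) /3283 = -2829.25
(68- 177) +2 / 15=-1633 / 15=-108.87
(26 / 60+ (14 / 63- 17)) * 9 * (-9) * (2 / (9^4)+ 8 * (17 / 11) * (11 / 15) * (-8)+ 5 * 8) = -43070.48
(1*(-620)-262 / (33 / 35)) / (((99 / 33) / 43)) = -1274090 / 99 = -12869.60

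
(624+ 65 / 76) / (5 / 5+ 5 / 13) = 617357 / 1368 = 451.28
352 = 352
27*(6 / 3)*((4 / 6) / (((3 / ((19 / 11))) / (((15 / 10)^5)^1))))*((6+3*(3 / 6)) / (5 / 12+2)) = 623295 / 1276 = 488.48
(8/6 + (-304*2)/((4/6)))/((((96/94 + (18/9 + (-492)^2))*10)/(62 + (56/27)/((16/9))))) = -12166279/511971750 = -0.02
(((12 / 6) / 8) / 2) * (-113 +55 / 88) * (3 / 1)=-2697 / 64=-42.14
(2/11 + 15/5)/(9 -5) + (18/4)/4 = 169/88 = 1.92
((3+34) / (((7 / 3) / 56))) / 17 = 888 / 17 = 52.24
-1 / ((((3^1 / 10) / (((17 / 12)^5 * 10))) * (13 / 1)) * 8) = -35496425 / 19408896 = -1.83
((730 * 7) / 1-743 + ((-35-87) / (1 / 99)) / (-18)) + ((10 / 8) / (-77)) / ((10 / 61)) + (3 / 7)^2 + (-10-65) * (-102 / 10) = 5803.08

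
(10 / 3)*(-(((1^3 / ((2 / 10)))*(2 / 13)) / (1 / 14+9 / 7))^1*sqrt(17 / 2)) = -700*sqrt(34) / 741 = -5.51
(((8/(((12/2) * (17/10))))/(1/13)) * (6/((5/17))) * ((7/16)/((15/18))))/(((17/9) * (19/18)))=88452/1615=54.77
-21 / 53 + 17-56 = -2088 / 53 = -39.40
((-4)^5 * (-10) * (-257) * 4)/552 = -1315840/69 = -19070.14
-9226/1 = -9226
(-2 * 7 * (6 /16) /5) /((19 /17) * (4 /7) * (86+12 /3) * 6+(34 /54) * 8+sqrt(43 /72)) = -0.00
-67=-67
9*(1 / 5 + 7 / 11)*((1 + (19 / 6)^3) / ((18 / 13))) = 423085 / 2376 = 178.07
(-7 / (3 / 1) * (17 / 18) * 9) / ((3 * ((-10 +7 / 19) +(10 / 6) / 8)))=0.70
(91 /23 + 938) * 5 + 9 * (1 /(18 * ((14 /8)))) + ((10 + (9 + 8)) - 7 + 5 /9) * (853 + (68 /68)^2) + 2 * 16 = 32307647 /1449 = 22296.51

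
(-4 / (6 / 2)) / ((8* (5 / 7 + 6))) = -0.02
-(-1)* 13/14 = 13/14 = 0.93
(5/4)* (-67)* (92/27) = -7705/27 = -285.37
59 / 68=0.87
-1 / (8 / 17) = -17 / 8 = -2.12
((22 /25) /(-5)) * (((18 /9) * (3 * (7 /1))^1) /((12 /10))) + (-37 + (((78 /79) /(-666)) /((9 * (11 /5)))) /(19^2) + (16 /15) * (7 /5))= -13058137190 /313395291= -41.67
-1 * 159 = -159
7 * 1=7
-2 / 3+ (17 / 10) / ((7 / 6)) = 83 / 105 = 0.79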